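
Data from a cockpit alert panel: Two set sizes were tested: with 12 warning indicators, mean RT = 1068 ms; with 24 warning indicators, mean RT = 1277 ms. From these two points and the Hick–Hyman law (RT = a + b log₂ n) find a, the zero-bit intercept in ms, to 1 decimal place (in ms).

318.7 ms

The slope on a log₂ axis is (1277 − 1068) / (4.5850 − 3.5850) = 209.000 ms/bit.
a = RT₁ − b·log₂ n₁ = 1068 − 209.000 × 3.5850 = 318.743 ms.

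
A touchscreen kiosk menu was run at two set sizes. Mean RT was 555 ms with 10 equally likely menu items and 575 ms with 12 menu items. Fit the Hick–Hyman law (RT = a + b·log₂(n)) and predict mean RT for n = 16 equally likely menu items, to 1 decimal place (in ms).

606.6 ms

Solve the two-equation system in a and b:
  b = (575 − 555) / (log₂ 12 − log₂ 10) = 20 / (3.5850 − 3.3219) = 76.036 ms/bit
  a = 555 − 76.036 × 3.3219 = 302.415 ms
Then RT(16) = 302.415 + 76.036 × log₂ 16 = 302.415 + 76.036 × 4 ≈ 606.558 ms.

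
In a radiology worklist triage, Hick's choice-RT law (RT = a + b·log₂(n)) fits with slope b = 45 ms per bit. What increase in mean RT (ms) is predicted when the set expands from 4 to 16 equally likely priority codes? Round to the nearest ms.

90 ms

Only the slope matters, since a is common to both: ΔRT = b·log₂(n₂/n₁).
log₂(16) − log₂(4) = log₂(16/4) = log₂(4) = 2.
ΔRT = 45 × 2.0000 = 90.000 ms.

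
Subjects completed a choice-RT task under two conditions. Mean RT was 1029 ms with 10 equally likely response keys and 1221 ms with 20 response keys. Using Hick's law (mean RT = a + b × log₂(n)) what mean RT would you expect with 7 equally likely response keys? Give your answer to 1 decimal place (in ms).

930.2 ms

With log₂ n on the abscissa the relation is linear; from the two conditions:
  b = (1221 − 1029) / (log₂ 20 − log₂ 10) = 192 / (4.3219 − 3.3219) = 192.000 ms/bit
  a = 1029 − 192.000 × 3.3219 = 391.190 ms
Then RT(7) = 391.190 + 192.000 × log₂ 7 = 391.190 + 192.000 × 2.8074 ≈ 930.202 ms.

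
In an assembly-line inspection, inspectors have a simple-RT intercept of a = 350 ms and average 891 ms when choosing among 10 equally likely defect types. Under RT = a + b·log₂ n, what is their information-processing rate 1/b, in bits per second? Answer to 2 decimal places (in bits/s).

Choice component = 891 − 350 = 541 ms over log₂(10) = 3.3219 bits.
b = 541 / 3.3219 = 162.857 ms/bit, so 1/b = 6.140 bits/s.

6.14 bits/s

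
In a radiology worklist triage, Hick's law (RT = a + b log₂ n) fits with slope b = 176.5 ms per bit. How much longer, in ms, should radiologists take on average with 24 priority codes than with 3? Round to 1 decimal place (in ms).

529.5 ms

ΔRT = (a + b log₂ n₂) − (a + b log₂ n₁) = b·(log₂ n₂ − log₂ n₁).
log₂(24) − log₂(3) = log₂(24/3) = log₂(8) = 3.
ΔRT = 176.5 × 3.0000 = 529.500 ms.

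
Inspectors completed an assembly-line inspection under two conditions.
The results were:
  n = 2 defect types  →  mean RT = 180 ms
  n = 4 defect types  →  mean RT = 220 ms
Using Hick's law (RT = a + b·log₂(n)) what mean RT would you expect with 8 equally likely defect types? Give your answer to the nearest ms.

Solve the two-equation system in a and b:
  b = (220 − 180) / (log₂ 4 − log₂ 2) = 40 / (2 − 1) = 40 ms/bit
  a = 180 − 40 × 1 = 140 ms
Then RT(8) = 140 + 40 × log₂ 8 = 140 + 40 × 3 ≈ 260.000 ms.

260 ms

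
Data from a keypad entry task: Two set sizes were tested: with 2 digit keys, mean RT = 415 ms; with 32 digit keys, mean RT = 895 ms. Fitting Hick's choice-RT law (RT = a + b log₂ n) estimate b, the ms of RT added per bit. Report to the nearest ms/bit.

120 ms/bit

Slope: b = (895 − 415) / (log₂ 32 − log₂ 2) = 480/4.0000 = 120 ms/bit.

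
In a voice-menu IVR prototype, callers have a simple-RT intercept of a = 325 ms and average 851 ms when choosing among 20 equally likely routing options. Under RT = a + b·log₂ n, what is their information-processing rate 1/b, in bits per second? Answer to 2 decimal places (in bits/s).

8.22 bits/s

b = (851 − 325)/log₂ 20 = 526/4.3219 = 121.705 ms per bit = 0.12170 s/bit; the reciprocal is 8.217 bits/s.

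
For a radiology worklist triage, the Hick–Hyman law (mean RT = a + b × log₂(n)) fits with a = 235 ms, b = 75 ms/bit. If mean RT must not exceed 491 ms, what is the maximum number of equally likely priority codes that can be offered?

Set 235 + 75·log₂ n ≤ 491 → log₂ n ≤ (491 − 235)/75 = 3.4133.
So n ≤ 2^3.4133 = 10.654; the largest integer n is 10.

10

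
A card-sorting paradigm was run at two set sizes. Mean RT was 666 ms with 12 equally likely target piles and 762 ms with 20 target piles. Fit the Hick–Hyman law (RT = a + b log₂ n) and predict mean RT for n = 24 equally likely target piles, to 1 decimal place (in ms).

796.3 ms

Solve the two-equation system in a and b:
  b = (762 − 666) / (log₂ 20 − log₂ 12) = 96 / (4.3219 − 3.5850) = 130.264 ms/bit
  a = 666 − 130.264 × 3.5850 = 199.009 ms
Then RT(24) = 199.009 + 130.264 × log₂ 24 = 199.009 + 130.264 × 4.5850 ≈ 796.264 ms.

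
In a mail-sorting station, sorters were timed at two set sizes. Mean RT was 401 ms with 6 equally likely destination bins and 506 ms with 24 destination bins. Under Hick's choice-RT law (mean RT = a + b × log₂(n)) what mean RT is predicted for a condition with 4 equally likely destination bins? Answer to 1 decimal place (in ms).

370.3 ms

With log₂ n on the abscissa the relation is linear; from the two conditions:
  b = (506 − 401) / (log₂ 24 − log₂ 6) = 105 / (4.5850 − 2.5850) = 52.500 ms/bit
  a = 401 − 52.500 × 2.5850 = 265.289 ms
Then RT(4) = 265.289 + 52.500 × log₂ 4 = 265.289 + 52.500 × 2 ≈ 370.289 ms.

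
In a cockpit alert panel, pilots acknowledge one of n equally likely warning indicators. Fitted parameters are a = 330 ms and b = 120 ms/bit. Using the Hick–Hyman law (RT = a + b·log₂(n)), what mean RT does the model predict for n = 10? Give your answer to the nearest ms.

729 ms

log₂(10) = 3.3219 bits, so RT = 330 + 120 × 3.3219 ≈ 728.631 ms.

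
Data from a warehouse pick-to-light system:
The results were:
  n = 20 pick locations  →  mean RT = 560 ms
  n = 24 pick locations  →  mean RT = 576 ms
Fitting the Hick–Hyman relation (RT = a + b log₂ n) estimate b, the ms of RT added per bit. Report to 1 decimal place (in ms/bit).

60.8 ms/bit

b = (RT₂ − RT₁)/(log₂ n₂ − log₂ n₁) = (576 − 560)/(4.5850 − 4.3219) = 60.829 ms/bit.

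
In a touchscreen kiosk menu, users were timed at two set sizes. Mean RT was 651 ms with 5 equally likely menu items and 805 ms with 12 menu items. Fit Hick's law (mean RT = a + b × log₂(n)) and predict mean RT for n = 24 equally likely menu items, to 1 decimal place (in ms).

926.9 ms

RT is linear in log₂ n, so two points fix the line:
  b = (805 − 651) / (log₂ 12 − log₂ 5) = 154 / (3.5850 − 2.3219) = 121.929 ms/bit
  a = 651 − 121.929 × 2.3219 = 367.891 ms
Then RT(24) = 367.891 + 121.929 × log₂ 24 = 367.891 + 121.929 × 4.5850 ≈ 926.929 ms.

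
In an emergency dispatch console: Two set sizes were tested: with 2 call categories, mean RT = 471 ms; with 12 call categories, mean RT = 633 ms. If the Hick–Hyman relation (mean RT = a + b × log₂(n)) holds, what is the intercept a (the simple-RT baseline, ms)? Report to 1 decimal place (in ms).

408.3 ms

b = (RT₂ − RT₁)/(log₂ n₂ − log₂ n₁) = (633 − 471)/(3.5850 − 1) = 62.670 ms/bit.
a = RT₁ − b·log₂ n₁ = 471 − 62.670 × 1 = 408.330 ms.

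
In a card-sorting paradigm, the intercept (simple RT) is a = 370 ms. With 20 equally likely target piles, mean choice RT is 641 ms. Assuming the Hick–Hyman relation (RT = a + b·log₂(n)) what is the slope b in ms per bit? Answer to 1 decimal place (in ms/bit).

20 alternatives carry log₂ 20 = 4.3219 bits; the choice cost is 641 − 370 = 271 ms, so b = 271/4.3219 = 62.703 ms/bit.

62.7 ms/bit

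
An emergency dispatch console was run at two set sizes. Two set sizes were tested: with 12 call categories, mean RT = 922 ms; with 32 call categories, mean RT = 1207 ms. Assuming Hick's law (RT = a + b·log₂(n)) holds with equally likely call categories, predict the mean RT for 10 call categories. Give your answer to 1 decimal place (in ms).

Fit slope and intercept:
  b = (1207 − 922) / (log₂ 32 − log₂ 12) = 285 / (5 − 3.5850) = 201.408 ms/bit
  a = 922 − 201.408 × 3.5850 = 199.960 ms
Then RT(10) = 199.960 + 201.408 × log₂ 10 = 199.960 + 201.408 × 3.3219 ≈ 869.023 ms.

869.0 ms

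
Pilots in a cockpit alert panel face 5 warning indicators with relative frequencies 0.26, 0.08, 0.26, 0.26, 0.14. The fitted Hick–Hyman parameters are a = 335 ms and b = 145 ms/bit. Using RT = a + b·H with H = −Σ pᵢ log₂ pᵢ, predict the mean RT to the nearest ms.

655 ms

Entropy contributions −pᵢ log₂ pᵢ: 0.5053, 0.2915, 0.5053, 0.5053, 0.3971; sum H = 2.2045 bits.
RT = a + bH = 335 + 145·2.2045 = 654.65 ms.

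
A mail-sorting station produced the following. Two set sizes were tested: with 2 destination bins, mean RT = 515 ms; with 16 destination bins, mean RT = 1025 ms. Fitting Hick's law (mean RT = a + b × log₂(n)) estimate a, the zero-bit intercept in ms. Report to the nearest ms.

b = (RT₂ − RT₁)/(log₂ n₂ − log₂ n₁) = (1025 − 515)/(4 − 1) = 170 ms/bit.
Intercept: a = 515 − 170·log₂(2) = 345.000 ms.

345 ms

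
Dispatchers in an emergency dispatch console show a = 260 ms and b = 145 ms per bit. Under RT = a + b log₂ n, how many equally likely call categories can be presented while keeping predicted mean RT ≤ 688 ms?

Set 260 + 145·log₂ n ≤ 688 → log₂ n ≤ (688 − 260)/145 = 2.9517.
So n ≤ 2^2.9517 = 7.737; the largest integer n is 7.

7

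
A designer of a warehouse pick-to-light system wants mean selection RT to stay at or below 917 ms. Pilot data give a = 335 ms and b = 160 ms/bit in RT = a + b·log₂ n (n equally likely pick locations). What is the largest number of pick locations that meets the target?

160·log₂ n ≤ 917 − 335 = 582, giving log₂ n ≤ 3.6375 and n ≤ 12.445. The largest whole number is 12.

12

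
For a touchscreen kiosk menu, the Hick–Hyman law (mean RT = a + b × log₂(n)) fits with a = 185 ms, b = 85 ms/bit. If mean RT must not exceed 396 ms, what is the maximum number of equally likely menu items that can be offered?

85·log₂ n ≤ 396 − 185 = 211, giving log₂ n ≤ 2.4824 and n ≤ 5.588. The largest whole number is 5.

5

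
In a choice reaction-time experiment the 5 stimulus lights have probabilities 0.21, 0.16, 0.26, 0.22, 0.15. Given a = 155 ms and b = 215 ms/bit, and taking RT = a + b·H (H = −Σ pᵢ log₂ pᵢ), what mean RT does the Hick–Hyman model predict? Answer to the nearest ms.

H = 0.21·log₂(1/0.21) + 0.16·log₂(1/0.16) + 0.26·log₂(1/0.26) + 0.22·log₂(1/0.22) + 0.15·log₂(1/0.15) = 2.2922 bits.
RT = 155 + 215 × 2.2922 = 647.83 ms.

648 ms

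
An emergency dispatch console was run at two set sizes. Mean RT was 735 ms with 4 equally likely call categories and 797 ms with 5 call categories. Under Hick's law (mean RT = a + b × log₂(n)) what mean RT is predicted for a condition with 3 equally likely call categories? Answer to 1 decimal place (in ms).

Fit slope and intercept:
  b = (797 − 735) / (log₂ 5 − log₂ 4) = 62 / (2.3219 − 2) = 192.590 ms/bit
  a = 735 − 192.590 × 2 = 349.821 ms
Then RT(3) = 349.821 + 192.590 × log₂ 3 = 349.821 + 192.590 × 1.5850 ≈ 655.068 ms.

655.1 ms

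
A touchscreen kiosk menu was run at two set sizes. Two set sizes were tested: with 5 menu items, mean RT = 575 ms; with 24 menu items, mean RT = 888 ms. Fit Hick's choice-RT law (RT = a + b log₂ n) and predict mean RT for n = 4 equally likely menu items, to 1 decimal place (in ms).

530.5 ms

Fit slope and intercept:
  b = (888 − 575) / (log₂ 24 − log₂ 5) = 313 / (4.5850 − 2.3219) = 138.310 ms/bit
  a = 575 − 138.310 × 2.3219 = 253.854 ms
Then RT(4) = 253.854 + 138.310 × log₂ 4 = 253.854 + 138.310 × 2 ≈ 530.474 ms.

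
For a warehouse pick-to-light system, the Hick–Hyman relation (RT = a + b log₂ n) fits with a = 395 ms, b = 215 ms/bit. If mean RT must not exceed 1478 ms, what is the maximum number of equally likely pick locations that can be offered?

32

Set 395 + 215·log₂ n ≤ 1478 → log₂ n ≤ (1478 − 395)/215 = 5.0372.
So n ≤ 2^5.0372 = 32.836; the largest integer n is 32.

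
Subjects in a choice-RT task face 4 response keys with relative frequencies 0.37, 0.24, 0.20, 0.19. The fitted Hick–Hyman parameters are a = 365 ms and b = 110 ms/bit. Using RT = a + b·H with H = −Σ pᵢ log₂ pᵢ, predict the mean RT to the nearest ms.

579 ms

Entropy contributions −pᵢ log₂ pᵢ: 0.5307, 0.4941, 0.4644, 0.4552; sum H = 1.9445 bits.
RT = a + bH = 365 + 110·1.9445 = 578.89 ms.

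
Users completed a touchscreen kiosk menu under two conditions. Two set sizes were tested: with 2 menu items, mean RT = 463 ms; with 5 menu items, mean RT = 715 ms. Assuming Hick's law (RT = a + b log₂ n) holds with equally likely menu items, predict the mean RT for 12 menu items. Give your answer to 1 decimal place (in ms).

955.8 ms

With log₂ n on the abscissa the relation is linear; from the two conditions:
  b = (715 − 463) / (log₂ 5 − log₂ 2) = 252 / (2.3219 − 1) = 190.631 ms/bit
  a = 463 − 190.631 × 1 = 272.369 ms
Then RT(12) = 272.369 + 190.631 × log₂ 12 = 272.369 + 190.631 × 3.5850 ≈ 955.773 ms.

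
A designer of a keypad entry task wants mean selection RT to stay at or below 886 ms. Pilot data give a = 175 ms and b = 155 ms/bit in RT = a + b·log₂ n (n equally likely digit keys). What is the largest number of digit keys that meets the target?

24

155·log₂ n ≤ 886 − 175 = 711, giving log₂ n ≤ 4.5871 and n ≤ 24.036. The largest whole number is 24.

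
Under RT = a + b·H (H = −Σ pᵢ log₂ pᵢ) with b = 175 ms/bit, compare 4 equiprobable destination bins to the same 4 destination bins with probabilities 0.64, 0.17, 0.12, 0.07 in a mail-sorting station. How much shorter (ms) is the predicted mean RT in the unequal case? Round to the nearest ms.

91 ms

Equiprobable entropy H₀ = log₂ 4 = 2.0000 bits.
Skewed entropy H = −Σ pᵢ log₂ pᵢ = 1.4823 bits.
ΔRT = b·(H₀ − H) = 175 × 0.5177 = 90.60 ms.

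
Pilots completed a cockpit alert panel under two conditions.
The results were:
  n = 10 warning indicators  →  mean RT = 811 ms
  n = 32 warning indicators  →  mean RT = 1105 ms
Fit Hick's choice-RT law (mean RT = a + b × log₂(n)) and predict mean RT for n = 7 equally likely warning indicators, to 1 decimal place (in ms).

Fit slope and intercept:
  b = (1105 − 811) / (log₂ 32 − log₂ 10) = 294 / (5 − 3.3219) = 175.201 ms/bit
  a = 811 − 175.201 × 3.3219 = 228.995 ms
Then RT(7) = 228.995 + 175.201 × log₂ 7 = 228.995 + 175.201 × 2.8074 ≈ 720.846 ms.

720.8 ms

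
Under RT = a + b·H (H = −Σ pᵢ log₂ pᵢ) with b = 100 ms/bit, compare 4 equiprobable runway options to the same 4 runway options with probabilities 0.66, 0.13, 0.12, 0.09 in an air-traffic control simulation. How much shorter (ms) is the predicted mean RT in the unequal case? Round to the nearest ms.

The RT saving is b·ΔH. Equiprobable H₀ = log₂(4) = 2.0000 bits; with the given probabilities H = 1.4580 bits.
b·(H₀ − H) = 100 × (2.0000 − 1.4580) = 54.20 ms.

54 ms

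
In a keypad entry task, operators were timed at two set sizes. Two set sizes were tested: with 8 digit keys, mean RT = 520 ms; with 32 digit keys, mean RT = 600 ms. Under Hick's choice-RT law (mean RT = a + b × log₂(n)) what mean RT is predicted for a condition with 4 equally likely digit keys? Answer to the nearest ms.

Fit slope and intercept:
  b = (600 − 520) / (log₂ 32 − log₂ 8) = 80 / (5 − 3) = 40 ms/bit
  a = 520 − 40 × 3 = 400 ms
Then RT(4) = 400 + 40 × log₂ 4 = 400 + 40 × 2 ≈ 480.000 ms.

480 ms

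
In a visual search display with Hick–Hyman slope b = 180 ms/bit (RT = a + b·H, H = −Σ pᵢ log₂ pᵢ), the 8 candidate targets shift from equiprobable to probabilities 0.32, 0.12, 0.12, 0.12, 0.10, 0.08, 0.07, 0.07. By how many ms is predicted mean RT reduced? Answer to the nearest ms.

38 ms

Equiprobable entropy H₀ = log₂ 8 = 3.0000 bits.
Skewed entropy H = −Σ pᵢ log₂ pᵢ = 2.7880 bits.
ΔRT = b·(H₀ − H) = 180 × 0.2120 = 38.15 ms.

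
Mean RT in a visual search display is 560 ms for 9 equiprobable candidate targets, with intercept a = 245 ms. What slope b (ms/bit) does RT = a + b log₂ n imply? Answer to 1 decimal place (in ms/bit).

99.4 ms/bit

log₂(9) = 3.1699 bits.
b = (RT − a)/log₂ n = (560 − 245) / 3.1699 = 99.371 ms/bit.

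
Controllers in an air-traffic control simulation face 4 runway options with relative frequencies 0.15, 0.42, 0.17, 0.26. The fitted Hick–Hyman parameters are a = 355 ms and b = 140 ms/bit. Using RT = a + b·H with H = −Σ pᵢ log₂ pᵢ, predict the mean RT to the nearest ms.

618 ms

Entropy contributions −pᵢ log₂ pᵢ: 0.4105, 0.5256, 0.4346, 0.5053; sum H = 1.8761 bits.
RT = a + bH = 355 + 140·1.8761 = 617.65 ms.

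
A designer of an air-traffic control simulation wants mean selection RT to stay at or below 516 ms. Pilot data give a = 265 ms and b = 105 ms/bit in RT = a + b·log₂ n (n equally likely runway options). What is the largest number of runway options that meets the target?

5

105·log₂ n ≤ 516 − 265 = 251, giving log₂ n ≤ 2.3905 and n ≤ 5.243. The largest whole number is 5.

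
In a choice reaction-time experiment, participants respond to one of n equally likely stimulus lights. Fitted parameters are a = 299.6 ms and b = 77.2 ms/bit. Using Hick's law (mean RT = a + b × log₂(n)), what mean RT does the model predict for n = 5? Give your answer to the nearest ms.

479 ms

log₂(5) = 2.3219 bits, so RT = 299.6 + 77.2 × 2.3219 ≈ 478.853 ms.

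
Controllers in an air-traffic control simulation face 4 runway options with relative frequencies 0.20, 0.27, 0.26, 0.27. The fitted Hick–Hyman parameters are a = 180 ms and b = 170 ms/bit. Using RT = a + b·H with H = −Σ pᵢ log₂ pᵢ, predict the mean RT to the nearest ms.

H = 0.20·log₂(1/0.20) + 0.27·log₂(1/0.27) + 0.26·log₂(1/0.26) + 0.27·log₂(1/0.27) = 1.9897 bits.
RT = 180 + 170 × 1.9897 = 518.25 ms.

518 ms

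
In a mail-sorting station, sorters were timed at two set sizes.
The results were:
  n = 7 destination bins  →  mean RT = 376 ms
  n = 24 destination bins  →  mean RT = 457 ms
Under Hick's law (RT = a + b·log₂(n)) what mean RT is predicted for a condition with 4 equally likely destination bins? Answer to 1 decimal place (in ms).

339.2 ms

With log₂ n on the abscissa the relation is linear; from the two conditions:
  b = (457 − 376) / (log₂ 24 − log₂ 7) = 81 / (4.5850 − 2.8074) = 45.567 ms/bit
  a = 376 − 45.567 × 2.8074 = 248.078 ms
Then RT(4) = 248.078 + 45.567 × log₂ 4 = 248.078 + 45.567 × 2 ≈ 339.211 ms.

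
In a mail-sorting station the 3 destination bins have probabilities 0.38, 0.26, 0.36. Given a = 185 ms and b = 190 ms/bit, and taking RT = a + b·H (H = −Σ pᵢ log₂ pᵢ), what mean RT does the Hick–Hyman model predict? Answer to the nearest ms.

483 ms

Entropy contributions −pᵢ log₂ pᵢ: 0.5305, 0.5053, 0.5306; sum H = 1.5664 bits.
RT = a + bH = 185 + 190·1.5664 = 482.61 ms.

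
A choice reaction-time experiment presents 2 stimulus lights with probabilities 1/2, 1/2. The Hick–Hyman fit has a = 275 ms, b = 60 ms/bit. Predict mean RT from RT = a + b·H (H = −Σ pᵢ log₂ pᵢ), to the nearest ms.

Each term −pᵢ log₂ pᵢ: 0.5·1 + 0.5·1; summed, H = 1.000 bits.
Mean RT = a + bH = 275 + 60·1.000 = 335.00 ms.

335 ms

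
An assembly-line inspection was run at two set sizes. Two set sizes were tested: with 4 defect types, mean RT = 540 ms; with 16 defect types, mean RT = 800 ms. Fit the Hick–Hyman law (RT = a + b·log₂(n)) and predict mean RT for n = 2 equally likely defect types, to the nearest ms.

410 ms

Fit slope and intercept:
  b = (800 − 540) / (log₂ 16 − log₂ 4) = 260 / (4 − 2) = 130 ms/bit
  a = 540 − 130 × 2 = 280 ms
Then RT(2) = 280 + 130 × log₂ 2 = 280 + 130 × 1 ≈ 410.000 ms.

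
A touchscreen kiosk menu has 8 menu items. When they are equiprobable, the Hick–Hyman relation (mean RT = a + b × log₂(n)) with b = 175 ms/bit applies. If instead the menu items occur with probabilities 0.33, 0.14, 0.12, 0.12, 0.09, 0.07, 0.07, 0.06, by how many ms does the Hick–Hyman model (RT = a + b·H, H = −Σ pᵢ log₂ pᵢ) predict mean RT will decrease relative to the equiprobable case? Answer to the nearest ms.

43 ms

Equiprobable entropy H₀ = log₂ 8 = 3.0000 bits.
Skewed entropy H = −Σ pᵢ log₂ pᵢ = 2.7524 bits.
ΔRT = b·(H₀ − H) = 175 × 0.2476 = 43.34 ms.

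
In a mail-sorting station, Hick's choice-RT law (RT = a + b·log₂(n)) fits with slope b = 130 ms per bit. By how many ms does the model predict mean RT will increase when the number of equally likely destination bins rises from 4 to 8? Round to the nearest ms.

ΔRT = (a + b log₂ n₂) − (a + b log₂ n₁) = b·(log₂ n₂ − log₂ n₁).
log₂(8) − log₂(4) = log₂(8/4) = log₂(2) = 1.
ΔRT = 130 × 1.0000 = 130.000 ms.

130 ms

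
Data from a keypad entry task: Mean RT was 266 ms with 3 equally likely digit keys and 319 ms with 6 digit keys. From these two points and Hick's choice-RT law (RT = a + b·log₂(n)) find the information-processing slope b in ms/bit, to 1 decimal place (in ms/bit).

53.0 ms/bit

b = (RT₂ − RT₁)/(log₂ n₂ − log₂ n₁) = (319 − 266)/(2.5850 − 1.5850) = 53.000 ms/bit.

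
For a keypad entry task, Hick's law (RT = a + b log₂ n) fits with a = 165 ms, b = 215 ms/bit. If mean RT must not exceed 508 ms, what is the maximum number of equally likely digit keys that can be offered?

Information budget: (508 − 165)/215 = 1.5953 bits, so n ≤ 2^1.5953 = 3.022 → at most 3.

3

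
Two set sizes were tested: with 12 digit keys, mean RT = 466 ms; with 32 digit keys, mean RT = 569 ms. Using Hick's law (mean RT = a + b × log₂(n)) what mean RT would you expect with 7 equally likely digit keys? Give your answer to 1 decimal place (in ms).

With log₂ n on the abscissa the relation is linear; from the two conditions:
  b = (569 − 466) / (log₂ 32 − log₂ 12) = 103 / (5 − 3.5850) = 72.790 ms/bit
  a = 466 − 72.790 × 3.5850 = 205.052 ms
Then RT(7) = 205.052 + 72.790 × log₂ 7 = 205.052 + 72.790 × 2.8074 ≈ 409.398 ms.

409.4 ms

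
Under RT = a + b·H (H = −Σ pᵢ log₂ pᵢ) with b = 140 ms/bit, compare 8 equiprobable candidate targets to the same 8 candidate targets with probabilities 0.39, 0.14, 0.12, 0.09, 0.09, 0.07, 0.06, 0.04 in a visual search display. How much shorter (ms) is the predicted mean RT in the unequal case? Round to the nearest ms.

The RT saving is b·ΔH. Equiprobable H₀ = log₂(8) = 3.0000 bits; with the given probabilities H = 2.6171 bits.
b·(H₀ − H) = 140 × (3.0000 − 2.6171) = 53.60 ms.

54 ms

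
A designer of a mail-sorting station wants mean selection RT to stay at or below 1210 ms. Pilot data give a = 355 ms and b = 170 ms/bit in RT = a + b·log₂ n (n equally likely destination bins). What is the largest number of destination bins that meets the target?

32

170·log₂ n ≤ 1210 − 355 = 855, giving log₂ n ≤ 5.0294 and n ≤ 32.659. The largest whole number is 32.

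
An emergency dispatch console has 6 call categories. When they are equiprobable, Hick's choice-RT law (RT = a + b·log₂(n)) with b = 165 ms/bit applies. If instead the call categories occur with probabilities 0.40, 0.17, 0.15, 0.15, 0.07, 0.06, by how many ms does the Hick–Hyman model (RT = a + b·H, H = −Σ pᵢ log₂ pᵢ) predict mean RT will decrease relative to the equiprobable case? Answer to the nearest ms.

48 ms

Equiprobable entropy H₀ = log₂ 6 = 2.5850 bits.
Skewed entropy H = −Σ pᵢ log₂ pᵢ = 2.2965 bits.
ΔRT = b·(H₀ − H) = 165 × 0.2884 = 47.59 ms.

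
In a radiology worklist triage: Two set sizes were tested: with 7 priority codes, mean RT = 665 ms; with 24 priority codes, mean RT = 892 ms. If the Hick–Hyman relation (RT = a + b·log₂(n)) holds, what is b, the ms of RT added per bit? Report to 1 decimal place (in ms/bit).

Slope: b = (892 − 665) / (log₂ 24 − log₂ 7) = 227/1.7776 = 127.700 ms/bit.

127.7 ms/bit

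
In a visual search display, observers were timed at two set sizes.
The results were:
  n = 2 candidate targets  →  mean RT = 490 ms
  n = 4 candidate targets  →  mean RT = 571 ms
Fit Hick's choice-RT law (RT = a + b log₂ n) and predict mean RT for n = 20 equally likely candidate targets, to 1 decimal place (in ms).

759.1 ms

With log₂ n on the abscissa the relation is linear; from the two conditions:
  b = (571 − 490) / (log₂ 4 − log₂ 2) = 81 / (2 − 1) = 81.000 ms/bit
  a = 490 − 81.000 × 1 = 409.000 ms
Then RT(20) = 409.000 + 81.000 × log₂ 20 = 409.000 + 81.000 × 4.3219 ≈ 759.076 ms.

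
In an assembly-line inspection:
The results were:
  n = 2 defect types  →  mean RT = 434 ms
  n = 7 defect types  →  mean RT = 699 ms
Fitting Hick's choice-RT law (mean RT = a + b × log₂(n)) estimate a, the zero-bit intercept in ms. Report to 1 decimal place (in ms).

Slope: b = (699 − 434) / (log₂ 7 − log₂ 2) = 265/1.8074 = 146.623 ms/bit.
Intercept: a = 434 − 146.623·log₂(2) = 287.377 ms.

287.4 ms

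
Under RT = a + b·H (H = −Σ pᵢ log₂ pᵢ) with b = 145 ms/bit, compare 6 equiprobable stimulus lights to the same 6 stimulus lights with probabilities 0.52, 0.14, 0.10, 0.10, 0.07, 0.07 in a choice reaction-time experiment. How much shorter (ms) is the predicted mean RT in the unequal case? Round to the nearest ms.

72 ms

The RT saving is b·ΔH. Equiprobable H₀ = log₂(6) = 2.5850 bits; with the given probabilities H = 2.0892 bits.
b·(H₀ − H) = 145 × (2.5850 − 2.0892) = 71.89 ms.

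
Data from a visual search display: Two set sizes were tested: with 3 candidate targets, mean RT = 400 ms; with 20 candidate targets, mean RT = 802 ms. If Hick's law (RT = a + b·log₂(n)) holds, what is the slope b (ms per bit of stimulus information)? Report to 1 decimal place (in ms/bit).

146.9 ms/bit

The slope on a log₂ axis is (802 − 400) / (4.3219 − 1.5850) = 146.878 ms/bit.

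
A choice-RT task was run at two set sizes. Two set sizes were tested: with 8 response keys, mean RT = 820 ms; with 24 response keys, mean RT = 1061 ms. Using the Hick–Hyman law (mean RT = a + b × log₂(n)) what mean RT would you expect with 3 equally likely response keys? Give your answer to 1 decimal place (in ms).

604.8 ms

With log₂ n on the abscissa the relation is linear; from the two conditions:
  b = (1061 − 820) / (log₂ 24 − log₂ 8) = 241 / (4.5850 − 3) = 152.054 ms/bit
  a = 820 − 152.054 × 3 = 363.838 ms
Then RT(3) = 363.838 + 152.054 × log₂ 3 = 363.838 + 152.054 × 1.5850 ≈ 604.838 ms.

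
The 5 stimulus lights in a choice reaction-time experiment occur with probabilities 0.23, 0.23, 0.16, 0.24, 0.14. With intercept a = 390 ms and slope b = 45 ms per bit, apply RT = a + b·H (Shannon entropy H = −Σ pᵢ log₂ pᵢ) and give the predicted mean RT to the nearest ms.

493 ms

Entropy contributions −pᵢ log₂ pᵢ: 0.4877, 0.4877, 0.4230, 0.4941, 0.3971; sum H = 2.2896 bits.
RT = a + bH = 390 + 45·2.2896 = 493.03 ms.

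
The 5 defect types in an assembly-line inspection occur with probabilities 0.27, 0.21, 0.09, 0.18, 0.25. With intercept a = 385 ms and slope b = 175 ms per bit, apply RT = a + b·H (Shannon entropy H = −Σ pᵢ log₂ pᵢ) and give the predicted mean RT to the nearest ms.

Entropy contributions −pᵢ log₂ pᵢ: 0.5100, 0.4728, 0.3127, 0.4453, 0.5000; sum H = 2.2408 bits.
RT = a + bH = 385 + 175·2.2408 = 777.14 ms.

777 ms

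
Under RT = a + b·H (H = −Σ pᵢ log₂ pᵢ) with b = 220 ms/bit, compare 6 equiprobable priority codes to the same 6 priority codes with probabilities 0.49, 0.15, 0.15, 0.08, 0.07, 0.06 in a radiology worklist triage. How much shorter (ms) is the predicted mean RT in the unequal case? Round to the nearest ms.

The RT saving is b·ΔH. Equiprobable H₀ = log₂(6) = 2.5850 bits; with the given probabilities H = 2.1290 bits.
b·(H₀ − H) = 220 × (2.5850 − 2.1290) = 100.32 ms.

100 ms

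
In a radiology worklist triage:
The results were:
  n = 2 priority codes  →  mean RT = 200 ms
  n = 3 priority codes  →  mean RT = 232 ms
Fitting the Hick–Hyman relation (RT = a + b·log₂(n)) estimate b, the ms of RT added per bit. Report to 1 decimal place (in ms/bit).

b = (RT₂ − RT₁)/(log₂ n₂ − log₂ n₁) = (232 − 200)/(1.5850 − 1) = 54.704 ms/bit.

54.7 ms/bit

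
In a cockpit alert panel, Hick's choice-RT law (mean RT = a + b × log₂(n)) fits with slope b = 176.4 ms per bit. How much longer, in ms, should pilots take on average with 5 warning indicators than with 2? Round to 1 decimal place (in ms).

233.2 ms

Only the slope matters, since a is common to both: ΔRT = b·log₂(n₂/n₁).
log₂(5) − log₂(2) = 2.3219 − 1 = 1.3219.
ΔRT = 176.4 × 1.3219 = 233.188 ms.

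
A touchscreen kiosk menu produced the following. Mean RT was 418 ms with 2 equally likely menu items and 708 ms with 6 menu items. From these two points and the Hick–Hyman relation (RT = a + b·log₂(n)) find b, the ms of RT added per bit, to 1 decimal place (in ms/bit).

The slope on a log₂ axis is (708 − 418) / (2.5850 − 1) = 182.970 ms/bit.

183.0 ms/bit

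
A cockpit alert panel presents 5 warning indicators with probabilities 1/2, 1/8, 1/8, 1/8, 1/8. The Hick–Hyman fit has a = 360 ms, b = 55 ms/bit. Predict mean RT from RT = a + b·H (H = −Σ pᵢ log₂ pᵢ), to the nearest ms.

H = −Σ pᵢ log₂ pᵢ = 0.5·1 + 0.125·3 + 0.125·3 + 0.125·3 + 0.125·3 = 2.000 bits.
RT = 360 + 55 × 2.000 = 470.00 ms.

470 ms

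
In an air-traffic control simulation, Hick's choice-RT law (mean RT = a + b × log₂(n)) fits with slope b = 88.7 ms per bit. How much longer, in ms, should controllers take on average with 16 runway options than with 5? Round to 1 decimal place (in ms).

148.8 ms

ΔRT = (a + b log₂ n₂) − (a + b log₂ n₁) = b·(log₂ n₂ − log₂ n₁).
log₂(16) − log₂(5) = 4 − 2.3219 = 1.6781.
ΔRT = 88.7 × 1.6781 = 148.845 ms.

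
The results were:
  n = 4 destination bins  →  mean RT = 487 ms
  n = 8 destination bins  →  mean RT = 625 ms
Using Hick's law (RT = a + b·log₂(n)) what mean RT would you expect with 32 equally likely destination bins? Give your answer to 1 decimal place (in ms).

901.0 ms

With log₂ n on the abscissa the relation is linear; from the two conditions:
  b = (625 − 487) / (log₂ 8 − log₂ 4) = 138 / (3 − 2) = 138.000 ms/bit
  a = 487 − 138.000 × 2 = 211.000 ms
Then RT(32) = 211.000 + 138.000 × log₂ 32 = 211.000 + 138.000 × 5 ≈ 901.000 ms.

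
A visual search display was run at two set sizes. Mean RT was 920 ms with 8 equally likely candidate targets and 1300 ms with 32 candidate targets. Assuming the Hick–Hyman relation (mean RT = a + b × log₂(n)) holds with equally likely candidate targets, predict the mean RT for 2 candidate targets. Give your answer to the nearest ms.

540 ms

Solve the two-equation system in a and b:
  b = (1300 − 920) / (log₂ 32 − log₂ 8) = 380 / (5 − 3) = 190 ms/bit
  a = 920 − 190 × 3 = 350 ms
Then RT(2) = 350 + 190 × log₂ 2 = 350 + 190 × 1 ≈ 540.000 ms.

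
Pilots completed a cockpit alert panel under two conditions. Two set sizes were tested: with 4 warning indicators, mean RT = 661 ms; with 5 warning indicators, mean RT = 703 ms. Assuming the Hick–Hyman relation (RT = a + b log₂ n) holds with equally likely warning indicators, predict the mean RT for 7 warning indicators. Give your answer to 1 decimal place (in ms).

RT is linear in log₂ n, so two points fix the line:
  b = (703 − 661) / (log₂ 5 − log₂ 4) = 42 / (2.3219 − 2) = 130.464 ms/bit
  a = 661 − 130.464 × 2 = 400.072 ms
Then RT(7) = 400.072 + 130.464 × log₂ 7 = 400.072 + 130.464 × 2.8074 ≈ 766.331 ms.

766.3 ms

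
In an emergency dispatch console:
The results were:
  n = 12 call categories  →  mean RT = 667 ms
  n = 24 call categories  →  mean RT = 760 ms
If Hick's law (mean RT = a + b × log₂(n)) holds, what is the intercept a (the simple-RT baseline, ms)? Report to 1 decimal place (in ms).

Slope: b = (760 − 667) / (log₂ 24 − log₂ 12) = 93/1.0000 = 93.000 ms/bit.
a = RT₁ − b·log₂ n₁ = 667 − 93.000 × 3.5850 = 333.598 ms.

333.6 ms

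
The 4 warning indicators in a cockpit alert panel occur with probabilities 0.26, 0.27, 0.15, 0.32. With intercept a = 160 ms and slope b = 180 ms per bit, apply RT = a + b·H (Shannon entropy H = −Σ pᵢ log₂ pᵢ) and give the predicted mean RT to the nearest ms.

511 ms

Entropy contributions −pᵢ log₂ pᵢ: 0.5053, 0.5100, 0.4105, 0.5260; sum H = 1.9519 bits.
RT = a + bH = 160 + 180·1.9519 = 511.34 ms.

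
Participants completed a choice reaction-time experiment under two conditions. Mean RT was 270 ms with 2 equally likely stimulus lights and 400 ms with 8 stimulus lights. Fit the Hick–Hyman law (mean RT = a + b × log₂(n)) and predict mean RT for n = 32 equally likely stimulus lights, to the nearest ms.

530 ms

Solve the two-equation system in a and b:
  b = (400 − 270) / (log₂ 8 − log₂ 2) = 130 / (3 − 1) = 65 ms/bit
  a = 270 − 65 × 1 = 205 ms
Then RT(32) = 205 + 65 × log₂ 32 = 205 + 65 × 5 ≈ 530.000 ms.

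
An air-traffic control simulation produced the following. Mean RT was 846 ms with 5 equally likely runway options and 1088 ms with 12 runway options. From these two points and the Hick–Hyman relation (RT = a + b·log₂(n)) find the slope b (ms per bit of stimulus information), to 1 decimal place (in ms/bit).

191.6 ms/bit

The slope on a log₂ axis is (1088 − 846) / (3.5850 − 2.3219) = 191.602 ms/bit.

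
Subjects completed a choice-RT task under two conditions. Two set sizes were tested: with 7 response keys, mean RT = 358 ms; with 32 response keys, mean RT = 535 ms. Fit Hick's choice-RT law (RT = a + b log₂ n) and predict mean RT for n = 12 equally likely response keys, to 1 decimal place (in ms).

420.8 ms

With log₂ n on the abscissa the relation is linear; from the two conditions:
  b = (535 − 358) / (log₂ 32 − log₂ 7) = 177 / (5 − 2.8074) = 80.724 ms/bit
  a = 358 − 80.724 × 2.8074 = 131.378 ms
Then RT(12) = 131.378 + 80.724 × log₂ 12 = 131.378 + 80.724 × 3.5850 ≈ 420.772 ms.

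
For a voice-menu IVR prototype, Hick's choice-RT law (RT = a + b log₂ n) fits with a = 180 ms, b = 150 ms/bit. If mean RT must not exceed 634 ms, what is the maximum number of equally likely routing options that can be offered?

Set 180 + 150·log₂ n ≤ 634 → log₂ n ≤ (634 − 180)/150 = 3.0267.
So n ≤ 2^3.0267 = 8.149; the largest integer n is 8.

8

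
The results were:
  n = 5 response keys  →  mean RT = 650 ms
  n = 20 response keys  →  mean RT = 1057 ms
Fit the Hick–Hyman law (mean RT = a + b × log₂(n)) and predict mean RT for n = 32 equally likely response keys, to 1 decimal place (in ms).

1195.0 ms

Fit slope and intercept:
  b = (1057 − 650) / (log₂ 20 − log₂ 5) = 407 / (4.3219 − 2.3219) = 203.500 ms/bit
  a = 650 − 203.500 × 2.3219 = 177.488 ms
Then RT(32) = 177.488 + 203.500 × log₂ 32 = 177.488 + 203.500 × 5 ≈ 1194.988 ms.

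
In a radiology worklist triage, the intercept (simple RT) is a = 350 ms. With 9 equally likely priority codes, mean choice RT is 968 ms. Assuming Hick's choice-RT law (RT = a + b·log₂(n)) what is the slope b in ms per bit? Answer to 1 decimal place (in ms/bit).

195.0 ms/bit

9 alternatives carry log₂ 9 = 3.1699 bits; the choice cost is 968 − 350 = 618 ms, so b = 618/3.1699 = 194.957 ms/bit.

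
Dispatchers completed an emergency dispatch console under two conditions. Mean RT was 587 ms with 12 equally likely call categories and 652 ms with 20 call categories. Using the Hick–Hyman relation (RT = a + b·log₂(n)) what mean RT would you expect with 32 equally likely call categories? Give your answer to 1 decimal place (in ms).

711.8 ms

Solve the two-equation system in a and b:
  b = (652 − 587) / (log₂ 20 − log₂ 12) = 65 / (4.3219 − 3.5850) = 88.200 ms/bit
  a = 587 − 88.200 × 3.5850 = 270.808 ms
Then RT(32) = 270.808 + 88.200 × log₂ 32 = 270.808 + 88.200 × 5 ≈ 711.806 ms.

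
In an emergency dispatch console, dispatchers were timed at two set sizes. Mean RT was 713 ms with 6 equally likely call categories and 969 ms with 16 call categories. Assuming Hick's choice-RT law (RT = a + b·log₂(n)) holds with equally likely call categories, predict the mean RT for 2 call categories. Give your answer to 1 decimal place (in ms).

426.3 ms

Fit slope and intercept:
  b = (969 − 713) / (log₂ 16 − log₂ 6) = 256 / (4 − 2.5850) = 180.914 ms/bit
  a = 713 − 180.914 × 2.5850 = 245.344 ms
Then RT(2) = 245.344 + 180.914 × log₂ 2 = 245.344 + 180.914 × 1 ≈ 426.258 ms.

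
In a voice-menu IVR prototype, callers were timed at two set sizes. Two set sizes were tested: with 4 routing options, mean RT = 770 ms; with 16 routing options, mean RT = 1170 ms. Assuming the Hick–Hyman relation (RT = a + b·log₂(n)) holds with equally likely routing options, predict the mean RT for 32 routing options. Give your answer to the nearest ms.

1370 ms

RT is linear in log₂ n, so two points fix the line:
  b = (1170 − 770) / (log₂ 16 − log₂ 4) = 400 / (4 − 2) = 200 ms/bit
  a = 770 − 200 × 2 = 370 ms
Then RT(32) = 370 + 200 × log₂ 32 = 370 + 200 × 5 ≈ 1370.000 ms.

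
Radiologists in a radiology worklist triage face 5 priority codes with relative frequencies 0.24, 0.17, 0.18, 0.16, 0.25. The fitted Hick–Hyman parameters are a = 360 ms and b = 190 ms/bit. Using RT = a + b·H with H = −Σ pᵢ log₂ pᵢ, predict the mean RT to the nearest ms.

H = 0.24·log₂(1/0.24) + 0.17·log₂(1/0.17) + 0.18·log₂(1/0.18) + 0.16·log₂(1/0.16) + 0.25·log₂(1/0.25) = 2.2970 bits.
RT = 360 + 190 × 2.2970 = 796.44 ms.

796 ms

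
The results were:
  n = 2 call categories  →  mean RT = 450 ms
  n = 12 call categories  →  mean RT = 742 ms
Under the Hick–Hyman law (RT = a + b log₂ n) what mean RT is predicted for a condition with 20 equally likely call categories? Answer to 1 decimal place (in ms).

Solve the two-equation system in a and b:
  b = (742 − 450) / (log₂ 12 − log₂ 2) = 292 / (3.5850 − 1) = 112.961 ms/bit
  a = 450 − 112.961 × 1 = 337.039 ms
Then RT(20) = 337.039 + 112.961 × log₂ 20 = 337.039 + 112.961 × 4.3219 ≈ 825.248 ms.

825.2 ms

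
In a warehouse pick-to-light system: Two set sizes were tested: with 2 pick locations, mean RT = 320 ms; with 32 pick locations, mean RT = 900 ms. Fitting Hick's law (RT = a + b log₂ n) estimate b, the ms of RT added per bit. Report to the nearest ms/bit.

The slope on a log₂ axis is (900 − 320) / (5 − 1) = 145 ms/bit.

145 ms/bit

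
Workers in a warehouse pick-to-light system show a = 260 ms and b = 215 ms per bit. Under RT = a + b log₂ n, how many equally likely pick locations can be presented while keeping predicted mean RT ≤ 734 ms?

Information budget: (734 − 260)/215 = 2.2047 bits, so n ≤ 2^2.2047 = 4.610 → at most 4.

4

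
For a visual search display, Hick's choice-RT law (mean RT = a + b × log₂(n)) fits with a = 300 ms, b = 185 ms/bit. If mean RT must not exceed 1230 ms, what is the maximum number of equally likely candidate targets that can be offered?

185·log₂ n ≤ 1230 − 300 = 930, giving log₂ n ≤ 5.0270 and n ≤ 32.605. The largest whole number is 32.

32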